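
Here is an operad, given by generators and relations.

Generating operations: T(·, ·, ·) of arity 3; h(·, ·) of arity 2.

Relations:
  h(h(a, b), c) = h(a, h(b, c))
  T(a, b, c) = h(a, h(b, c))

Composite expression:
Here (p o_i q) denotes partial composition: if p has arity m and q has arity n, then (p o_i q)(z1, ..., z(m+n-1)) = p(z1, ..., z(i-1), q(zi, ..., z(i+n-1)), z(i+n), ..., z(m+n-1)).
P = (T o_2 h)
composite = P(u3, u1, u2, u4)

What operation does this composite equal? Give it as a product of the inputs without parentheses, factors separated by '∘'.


u3 ∘ u1 ∘ u2 ∘ u4

Key point: T is associative — brackets drop, the u-order remains.
h(u1, u2) linearizes to u1 ∘ u2
T(u3, h(u1, u2), u4) linearizes to u3 ∘ u1 ∘ u2 ∘ u4


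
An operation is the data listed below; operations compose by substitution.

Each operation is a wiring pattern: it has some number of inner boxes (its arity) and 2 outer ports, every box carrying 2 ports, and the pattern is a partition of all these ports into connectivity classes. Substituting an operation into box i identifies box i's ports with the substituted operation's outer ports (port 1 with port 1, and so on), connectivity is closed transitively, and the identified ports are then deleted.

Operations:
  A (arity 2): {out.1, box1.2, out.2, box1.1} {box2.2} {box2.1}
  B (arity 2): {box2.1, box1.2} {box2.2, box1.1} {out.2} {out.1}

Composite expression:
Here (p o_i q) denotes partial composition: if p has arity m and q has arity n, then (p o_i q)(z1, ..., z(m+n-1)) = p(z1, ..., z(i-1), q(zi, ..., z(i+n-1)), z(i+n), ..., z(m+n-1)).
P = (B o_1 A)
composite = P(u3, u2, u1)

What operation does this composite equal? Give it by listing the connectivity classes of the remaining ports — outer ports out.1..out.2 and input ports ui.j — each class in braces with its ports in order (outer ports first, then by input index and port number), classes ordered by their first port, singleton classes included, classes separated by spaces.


{out.1} {out.2} {u1.1, u1.2, u3.1, u3.2} {u2.1} {u2.2}

After gluing at B, chains via deleted ports link the u-ports.
A over (u3, u2) gives {out.1, out.2, u3.1, u3.2} {u2.1} {u2.2}, out.j being that stage's outer ports
B over (u3, u2, u1) gives {out.1} {out.2} {u1.1, u1.2, u3.1, u3.2} {u2.1} {u2.2}, out.j being that stage's outer ports


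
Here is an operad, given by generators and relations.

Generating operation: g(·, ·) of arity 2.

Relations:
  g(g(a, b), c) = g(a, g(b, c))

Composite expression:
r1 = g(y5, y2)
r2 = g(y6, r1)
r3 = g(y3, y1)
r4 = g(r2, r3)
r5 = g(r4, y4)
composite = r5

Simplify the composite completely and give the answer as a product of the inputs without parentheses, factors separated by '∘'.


Under associativity of g, the answer is the y's in reading order.
g(y5, y2) collapses to y5 ∘ y2
g(y6, g(y5, y2)) collapses to y6 ∘ y5 ∘ y2
g(y3, y1) collapses to y3 ∘ y1
g(g(y6, g(y5, y2)), g(y3, y1)) collapses to y6 ∘ y5 ∘ y2 ∘ y3 ∘ y1
g(g(g(y6, g(y5, y2)), g(y3, y1)), y4) collapses to y6 ∘ y5 ∘ y2 ∘ y3 ∘ y1 ∘ y4

y6 ∘ y5 ∘ y2 ∘ y3 ∘ y1 ∘ y4


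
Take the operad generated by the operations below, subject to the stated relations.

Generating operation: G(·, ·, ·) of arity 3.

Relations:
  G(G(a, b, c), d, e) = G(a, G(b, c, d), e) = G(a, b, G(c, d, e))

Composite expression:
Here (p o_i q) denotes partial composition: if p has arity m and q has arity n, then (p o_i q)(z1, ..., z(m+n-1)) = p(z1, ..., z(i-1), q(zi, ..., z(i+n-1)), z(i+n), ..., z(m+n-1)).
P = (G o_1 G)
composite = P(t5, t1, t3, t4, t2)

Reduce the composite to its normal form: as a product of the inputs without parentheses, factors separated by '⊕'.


All parenthesizations of G agree; list the t-inputs left to right.
G(t5, t1, t3) flattens to t5 ⊕ t1 ⊕ t3
G(G(t5, t1, t3), t4, t2) flattens to t5 ⊕ t1 ⊕ t3 ⊕ t4 ⊕ t2

t5 ⊕ t1 ⊕ t3 ⊕ t4 ⊕ t2


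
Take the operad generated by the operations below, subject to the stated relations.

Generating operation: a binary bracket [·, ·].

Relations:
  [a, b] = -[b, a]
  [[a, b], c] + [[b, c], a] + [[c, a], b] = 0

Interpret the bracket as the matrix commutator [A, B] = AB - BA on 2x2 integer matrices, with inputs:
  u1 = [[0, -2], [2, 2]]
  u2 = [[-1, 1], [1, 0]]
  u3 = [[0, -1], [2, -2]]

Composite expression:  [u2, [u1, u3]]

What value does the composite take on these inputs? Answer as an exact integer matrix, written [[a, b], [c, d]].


[[2, -2], [4, -2]]


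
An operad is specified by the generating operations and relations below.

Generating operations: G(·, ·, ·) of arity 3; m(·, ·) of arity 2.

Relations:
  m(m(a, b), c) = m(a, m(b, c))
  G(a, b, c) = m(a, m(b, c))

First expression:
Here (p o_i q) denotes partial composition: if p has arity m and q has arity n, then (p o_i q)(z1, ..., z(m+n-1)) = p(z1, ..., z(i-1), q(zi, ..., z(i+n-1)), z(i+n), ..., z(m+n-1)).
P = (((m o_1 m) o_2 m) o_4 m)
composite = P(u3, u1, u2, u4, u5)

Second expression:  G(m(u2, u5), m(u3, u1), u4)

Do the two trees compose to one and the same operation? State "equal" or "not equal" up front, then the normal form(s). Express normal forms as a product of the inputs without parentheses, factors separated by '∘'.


not equal; the first gives u3 ∘ u1 ∘ u2 ∘ u4 ∘ u5 and the second u2 ∘ u5 ∘ u3 ∘ u1 ∘ u4

Normal form of the first expression: u3 ∘ u1 ∘ u2 ∘ u4 ∘ u5
Normal form of the second expression: u2 ∘ u5 ∘ u3 ∘ u1 ∘ u4
Distinct normal forms: not equal.


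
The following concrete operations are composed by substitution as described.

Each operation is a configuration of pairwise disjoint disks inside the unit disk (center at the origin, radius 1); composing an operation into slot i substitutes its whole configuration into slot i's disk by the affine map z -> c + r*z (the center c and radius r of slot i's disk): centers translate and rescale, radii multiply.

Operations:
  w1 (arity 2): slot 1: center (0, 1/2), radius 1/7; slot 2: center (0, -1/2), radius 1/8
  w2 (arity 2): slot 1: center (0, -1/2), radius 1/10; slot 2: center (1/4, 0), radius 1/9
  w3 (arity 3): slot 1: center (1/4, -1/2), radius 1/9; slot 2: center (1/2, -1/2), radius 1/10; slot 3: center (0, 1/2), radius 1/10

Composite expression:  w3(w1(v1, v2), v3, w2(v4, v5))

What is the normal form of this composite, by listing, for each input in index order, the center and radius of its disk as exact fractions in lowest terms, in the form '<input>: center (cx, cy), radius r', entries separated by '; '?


v1: center (1/4, -4/9), radius 1/63; v2: center (1/4, -5/9), radius 1/72; v3: center (1/2, -1/2), radius 1/10; v4: center (0, 9/20), radius 1/100; v5: center (1/40, 1/2), radius 1/90

Each v-disk chains the slot maps above it in w3; radii multiply.
tracing v1 down its 2-map path: center (1/4, -4/9), radius 1/63
tracing v2 down its 2-map path: center (1/4, -5/9), radius 1/72
tracing v3 down its 1-map path: center (1/2, -1/2), radius 1/10
tracing v4 down its 2-map path: center (0, 9/20), radius 1/100
tracing v5 down its 2-map path: center (1/40, 1/2), radius 1/90


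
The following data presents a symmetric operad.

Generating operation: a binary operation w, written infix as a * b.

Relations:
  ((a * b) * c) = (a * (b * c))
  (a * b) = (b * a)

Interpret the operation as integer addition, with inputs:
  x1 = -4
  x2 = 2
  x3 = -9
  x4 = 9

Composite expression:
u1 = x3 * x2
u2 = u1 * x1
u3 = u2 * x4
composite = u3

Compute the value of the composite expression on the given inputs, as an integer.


(x3 * x2) = -7
((x3 * x2) * x1) = -11
(((x3 * x2) * x1) * x4) = -2

-2


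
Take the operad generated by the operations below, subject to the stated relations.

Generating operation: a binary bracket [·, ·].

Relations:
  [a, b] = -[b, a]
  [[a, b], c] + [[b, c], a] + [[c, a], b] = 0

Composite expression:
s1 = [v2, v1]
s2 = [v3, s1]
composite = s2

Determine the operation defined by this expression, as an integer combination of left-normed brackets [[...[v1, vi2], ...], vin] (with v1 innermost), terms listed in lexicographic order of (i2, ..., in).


[[v1, v2], v3]

In the tensor algebra, words opening v1 carry the v1-anchored form.
Composite bracket: [v3, [v2, v1]]
Expanding via [a, b] = ab - ba: 4 signed words (2^2 = 4).
The v1-initial words carry the normal form:
  sign of v1v2v3 is +1, so it contributes +[[v1, v2], v3]


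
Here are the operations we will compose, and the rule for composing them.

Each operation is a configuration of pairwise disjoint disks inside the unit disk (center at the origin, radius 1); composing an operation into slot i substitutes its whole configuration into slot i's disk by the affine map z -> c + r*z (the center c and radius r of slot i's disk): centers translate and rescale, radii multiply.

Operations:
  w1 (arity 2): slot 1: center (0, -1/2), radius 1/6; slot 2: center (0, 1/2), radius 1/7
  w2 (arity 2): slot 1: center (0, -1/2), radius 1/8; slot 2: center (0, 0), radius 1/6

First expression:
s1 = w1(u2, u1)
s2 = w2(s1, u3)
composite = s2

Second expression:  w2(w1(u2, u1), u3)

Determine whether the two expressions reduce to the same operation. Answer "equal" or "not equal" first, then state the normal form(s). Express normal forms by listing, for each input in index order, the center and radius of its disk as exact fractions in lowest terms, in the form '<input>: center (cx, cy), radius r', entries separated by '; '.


equal; both compose to u1: center (0, -7/16), radius 1/56; u2: center (0, -9/16), radius 1/48; u3: center (0, 0), radius 1/6

The first expression, normalized: u1: center (0, -7/16), radius 1/56; u2: center (0, -9/16), radius 1/48; u3: center (0, 0), radius 1/6
The second expression, normalized: u1: center (0, -7/16), radius 1/56; u2: center (0, -9/16), radius 1/48; u3: center (0, 0), radius 1/6
The normal forms match — equal.


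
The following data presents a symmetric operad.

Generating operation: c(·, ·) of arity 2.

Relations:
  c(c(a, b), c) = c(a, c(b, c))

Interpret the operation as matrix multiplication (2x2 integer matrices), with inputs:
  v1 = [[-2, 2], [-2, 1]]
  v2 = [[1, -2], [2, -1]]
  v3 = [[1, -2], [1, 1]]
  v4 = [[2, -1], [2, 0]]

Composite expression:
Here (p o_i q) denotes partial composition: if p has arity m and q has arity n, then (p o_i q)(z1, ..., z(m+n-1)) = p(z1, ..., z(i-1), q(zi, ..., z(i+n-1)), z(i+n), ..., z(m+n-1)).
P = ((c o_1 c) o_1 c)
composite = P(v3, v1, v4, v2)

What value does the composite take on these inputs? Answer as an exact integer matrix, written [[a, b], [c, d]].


[[0, -6], [6, 0]]


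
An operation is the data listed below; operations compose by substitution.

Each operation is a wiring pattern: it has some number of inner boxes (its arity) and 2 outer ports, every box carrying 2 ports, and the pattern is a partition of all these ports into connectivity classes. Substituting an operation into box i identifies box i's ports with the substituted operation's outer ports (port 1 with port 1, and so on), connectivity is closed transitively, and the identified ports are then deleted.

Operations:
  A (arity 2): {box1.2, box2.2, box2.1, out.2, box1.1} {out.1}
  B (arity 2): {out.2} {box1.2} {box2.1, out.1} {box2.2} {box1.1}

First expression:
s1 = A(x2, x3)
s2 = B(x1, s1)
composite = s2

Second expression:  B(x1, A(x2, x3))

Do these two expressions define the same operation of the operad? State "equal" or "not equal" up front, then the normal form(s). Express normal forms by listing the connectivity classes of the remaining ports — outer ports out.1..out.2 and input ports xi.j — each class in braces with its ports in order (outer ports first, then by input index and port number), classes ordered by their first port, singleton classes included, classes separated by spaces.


equal: each reduces to {out.1} {out.2} {x1.1} {x1.2} {x2.1, x2.2, x3.1, x3.2}


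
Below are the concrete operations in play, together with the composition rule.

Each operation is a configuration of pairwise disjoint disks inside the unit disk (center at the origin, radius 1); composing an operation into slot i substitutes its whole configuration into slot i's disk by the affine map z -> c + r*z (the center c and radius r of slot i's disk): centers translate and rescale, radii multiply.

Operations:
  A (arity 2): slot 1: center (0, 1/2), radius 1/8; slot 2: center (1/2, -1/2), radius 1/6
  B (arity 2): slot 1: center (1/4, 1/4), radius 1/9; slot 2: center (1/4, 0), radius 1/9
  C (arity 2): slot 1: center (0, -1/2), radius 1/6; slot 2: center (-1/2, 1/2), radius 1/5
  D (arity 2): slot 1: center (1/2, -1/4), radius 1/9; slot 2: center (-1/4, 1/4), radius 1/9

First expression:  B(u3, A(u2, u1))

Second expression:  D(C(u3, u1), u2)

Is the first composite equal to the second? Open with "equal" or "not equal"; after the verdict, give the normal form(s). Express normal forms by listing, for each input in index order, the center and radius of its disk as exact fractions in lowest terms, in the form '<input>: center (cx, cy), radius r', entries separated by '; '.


not equal — first u1: center (11/36, -1/18), radius 1/54; u2: center (1/4, 1/18), radius 1/72; u3: center (1/4, 1/4), radius 1/9, second u1: center (4/9, -7/36), radius 1/45; u2: center (-1/4, 1/4), radius 1/9; u3: center (1/2, -11/36), radius 1/54


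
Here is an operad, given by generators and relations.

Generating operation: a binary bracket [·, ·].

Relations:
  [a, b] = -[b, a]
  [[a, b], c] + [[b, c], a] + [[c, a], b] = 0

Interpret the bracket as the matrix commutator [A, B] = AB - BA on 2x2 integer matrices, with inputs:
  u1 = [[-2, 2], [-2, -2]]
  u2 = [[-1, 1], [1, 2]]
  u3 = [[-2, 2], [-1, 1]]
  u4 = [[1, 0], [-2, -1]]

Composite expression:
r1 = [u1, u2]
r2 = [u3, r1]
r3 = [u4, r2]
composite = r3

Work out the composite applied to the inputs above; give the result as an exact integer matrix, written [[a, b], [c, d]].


[[-68, -68], [-92, 68]]

[u1, u2] = [[4, 6], [6, -4]]
[u3, [u1, u2]] = [[18, -34], [10, -18]]
[u4, [u3, [u1, u2]]] = [[-68, -68], [-92, 68]]


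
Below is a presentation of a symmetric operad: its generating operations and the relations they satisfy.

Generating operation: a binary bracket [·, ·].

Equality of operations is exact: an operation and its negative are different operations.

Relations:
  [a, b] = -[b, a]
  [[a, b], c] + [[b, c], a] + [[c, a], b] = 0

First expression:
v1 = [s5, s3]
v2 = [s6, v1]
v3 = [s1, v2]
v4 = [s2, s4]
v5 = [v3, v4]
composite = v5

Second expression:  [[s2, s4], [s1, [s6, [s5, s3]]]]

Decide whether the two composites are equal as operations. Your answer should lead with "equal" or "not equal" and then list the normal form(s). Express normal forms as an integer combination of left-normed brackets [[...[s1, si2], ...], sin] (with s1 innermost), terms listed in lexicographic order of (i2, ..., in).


Normal form of the first expression: [[[[[s1, s3], s5], s6], s2], s4] - [[[[[s1, s3], s5], s6], s4], s2] - [[[[[s1, s5], s3], s6], s2], s4] + [[[[[s1, s5], s3], s6], s4], s2] - [[[[[s1, s6], s3], s5], s2], s4] + [[[[[s1, s6], s3], s5], s4], s2] + [[[[[s1, s6], s5], s3], s2], s4] - [[[[[s1, s6], s5], s3], s4], s2]
Normal form of the second expression: -[[[[[s1, s3], s5], s6], s2], s4] + [[[[[s1, s3], s5], s6], s4], s2] + [[[[[s1, s5], s3], s6], s2], s4] - [[[[[s1, s5], s3], s6], s4], s2] + [[[[[s1, s6], s3], s5], s2], s4] - [[[[[s1, s6], s3], s5], s4], s2] - [[[[[s1, s6], s5], s3], s2], s4] + [[[[[s1, s6], s5], s3], s4], s2]
Different reductions; not equal.

not equal; first: [[[[[s1, s3], s5], s6], s2], s4] - [[[[[s1, s3], s5], s6], s4], s2] - [[[[[s1, s5], s3], s6], s2], s4] + [[[[[s1, s5], s3], s6], s4], s2] - [[[[[s1, s6], s3], s5], s2], s4] + [[[[[s1, s6], s3], s5], s4], s2] + [[[[[s1, s6], s5], s3], s2], s4] - [[[[[s1, s6], s5], s3], s4], s2]; second: -[[[[[s1, s3], s5], s6], s2], s4] + [[[[[s1, s3], s5], s6], s4], s2] + [[[[[s1, s5], s3], s6], s2], s4] - [[[[[s1, s5], s3], s6], s4], s2] + [[[[[s1, s6], s3], s5], s2], s4] - [[[[[s1, s6], s3], s5], s4], s2] - [[[[[s1, s6], s5], s3], s2], s4] + [[[[[s1, s6], s5], s3], s4], s2]


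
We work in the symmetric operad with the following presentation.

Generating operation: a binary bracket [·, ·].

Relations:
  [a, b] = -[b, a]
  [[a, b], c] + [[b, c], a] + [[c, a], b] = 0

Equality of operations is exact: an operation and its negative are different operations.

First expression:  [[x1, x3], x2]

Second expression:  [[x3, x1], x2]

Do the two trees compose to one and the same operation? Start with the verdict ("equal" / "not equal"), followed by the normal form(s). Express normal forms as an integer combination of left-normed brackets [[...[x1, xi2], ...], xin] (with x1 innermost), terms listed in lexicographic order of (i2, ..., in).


The first expression reduces to [[x1, x3], x2]
The second expression reduces to -[[x1, x3], x2]
Distinct normal forms: not equal.

not equal; first: [[x1, x3], x2]; second: -[[x1, x3], x2]


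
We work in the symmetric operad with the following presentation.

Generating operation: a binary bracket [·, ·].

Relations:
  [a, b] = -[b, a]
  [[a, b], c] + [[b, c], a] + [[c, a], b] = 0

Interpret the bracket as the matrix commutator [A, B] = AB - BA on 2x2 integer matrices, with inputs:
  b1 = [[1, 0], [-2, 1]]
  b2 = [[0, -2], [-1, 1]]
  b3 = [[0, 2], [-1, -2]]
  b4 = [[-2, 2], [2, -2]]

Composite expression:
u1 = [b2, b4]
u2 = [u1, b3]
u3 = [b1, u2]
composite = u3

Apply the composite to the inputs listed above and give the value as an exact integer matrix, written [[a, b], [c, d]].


[[-8, 0], [8, 8]]

[b2, b4] = [[-2, -2], [2, 2]]
[[b2, b4], b3] = [[-2, -4], [0, 2]]
[b1, [[b2, b4], b3]] = [[-8, 0], [8, 8]]


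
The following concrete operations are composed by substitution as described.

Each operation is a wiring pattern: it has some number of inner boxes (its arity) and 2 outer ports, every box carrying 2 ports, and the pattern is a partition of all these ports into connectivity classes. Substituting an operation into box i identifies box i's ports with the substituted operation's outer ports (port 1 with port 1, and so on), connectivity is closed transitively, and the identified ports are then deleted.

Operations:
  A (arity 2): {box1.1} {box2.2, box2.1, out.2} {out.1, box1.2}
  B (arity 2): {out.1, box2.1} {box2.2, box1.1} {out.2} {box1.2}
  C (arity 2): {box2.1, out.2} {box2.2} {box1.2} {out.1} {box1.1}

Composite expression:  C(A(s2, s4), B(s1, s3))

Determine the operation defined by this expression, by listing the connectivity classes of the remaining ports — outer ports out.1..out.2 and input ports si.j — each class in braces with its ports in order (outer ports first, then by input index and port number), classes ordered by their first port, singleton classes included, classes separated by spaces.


{out.1} {out.2, s3.1} {s1.1, s3.2} {s1.2} {s2.1} {s2.2} {s4.1, s4.2}


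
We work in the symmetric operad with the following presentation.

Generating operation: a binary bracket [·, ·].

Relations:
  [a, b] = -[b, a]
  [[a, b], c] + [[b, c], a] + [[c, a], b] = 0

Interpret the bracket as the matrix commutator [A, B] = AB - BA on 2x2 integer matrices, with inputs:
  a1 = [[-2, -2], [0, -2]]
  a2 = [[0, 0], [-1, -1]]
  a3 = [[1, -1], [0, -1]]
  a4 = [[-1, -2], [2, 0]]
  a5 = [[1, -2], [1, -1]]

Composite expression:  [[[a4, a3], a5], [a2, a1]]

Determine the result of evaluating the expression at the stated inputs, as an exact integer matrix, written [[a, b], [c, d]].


[[8, -124], [-16, -8]]

[a4, a3] = [[2, 5], [4, -2]]
[[a4, a3], a5] = [[13, -18], [4, -13]]
[a2, a1] = [[-2, -2], [0, 2]]
[[[a4, a3], a5], [a2, a1]] = [[8, -124], [-16, -8]]


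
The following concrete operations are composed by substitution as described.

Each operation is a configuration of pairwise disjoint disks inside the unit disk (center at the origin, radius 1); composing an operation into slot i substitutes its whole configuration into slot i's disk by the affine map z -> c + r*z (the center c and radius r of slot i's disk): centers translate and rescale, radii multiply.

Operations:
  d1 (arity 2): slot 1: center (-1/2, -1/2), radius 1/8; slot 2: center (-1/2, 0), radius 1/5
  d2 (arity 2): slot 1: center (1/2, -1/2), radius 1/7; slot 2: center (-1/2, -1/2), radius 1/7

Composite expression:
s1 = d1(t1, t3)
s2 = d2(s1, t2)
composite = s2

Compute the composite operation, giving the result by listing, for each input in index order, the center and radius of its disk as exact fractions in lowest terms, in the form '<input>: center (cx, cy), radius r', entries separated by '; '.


t1: center (3/7, -4/7), radius 1/56; t2: center (-1/2, -1/2), radius 1/7; t3: center (3/7, -1/2), radius 1/35

Each t-disk chains the slot maps above it in d2; radii multiply.
input t1: applying the 2 nested substitutions gives center (3/7, -4/7), radius 1/56
input t3: applying the 2 nested substitutions gives center (3/7, -1/2), radius 1/35
input t2: applying the 1 nested substitution gives center (-1/2, -1/2), radius 1/7


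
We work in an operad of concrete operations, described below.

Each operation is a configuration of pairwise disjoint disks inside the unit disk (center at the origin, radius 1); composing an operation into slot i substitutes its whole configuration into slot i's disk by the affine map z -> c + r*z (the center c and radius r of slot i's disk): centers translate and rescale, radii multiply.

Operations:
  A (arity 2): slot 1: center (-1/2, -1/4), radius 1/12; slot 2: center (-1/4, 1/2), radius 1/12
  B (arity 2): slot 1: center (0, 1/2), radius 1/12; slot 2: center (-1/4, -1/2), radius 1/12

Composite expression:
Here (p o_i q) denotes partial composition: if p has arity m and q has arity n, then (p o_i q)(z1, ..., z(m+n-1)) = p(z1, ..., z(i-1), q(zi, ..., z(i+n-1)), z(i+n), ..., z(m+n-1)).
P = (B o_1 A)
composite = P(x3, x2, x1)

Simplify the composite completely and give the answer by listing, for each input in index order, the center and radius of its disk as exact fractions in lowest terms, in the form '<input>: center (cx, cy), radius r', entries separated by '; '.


x1: center (-1/4, -1/2), radius 1/12; x2: center (-1/48, 13/24), radius 1/144; x3: center (-1/24, 23/48), radius 1/144

Below B, radii multiply path by path; the x-disk centers shift.
x3 passes through 2 substitutions, ending at center (-1/24, 23/48), radius 1/144
x2 passes through 2 substitutions, ending at center (-1/48, 13/24), radius 1/144
x1 passes through 1 substitution, ending at center (-1/4, -1/2), radius 1/12


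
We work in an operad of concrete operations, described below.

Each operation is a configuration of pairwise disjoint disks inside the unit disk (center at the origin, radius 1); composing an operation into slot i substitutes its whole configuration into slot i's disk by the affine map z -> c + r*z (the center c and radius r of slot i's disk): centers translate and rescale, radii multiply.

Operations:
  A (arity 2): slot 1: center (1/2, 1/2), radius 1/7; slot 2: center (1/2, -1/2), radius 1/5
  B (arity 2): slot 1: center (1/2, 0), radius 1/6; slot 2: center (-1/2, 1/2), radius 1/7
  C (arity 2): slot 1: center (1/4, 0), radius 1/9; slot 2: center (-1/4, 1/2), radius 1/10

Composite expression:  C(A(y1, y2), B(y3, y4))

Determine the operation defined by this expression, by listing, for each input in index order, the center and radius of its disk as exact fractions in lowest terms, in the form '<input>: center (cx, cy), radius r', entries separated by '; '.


y1: center (11/36, 1/18), radius 1/63; y2: center (11/36, -1/18), radius 1/45; y3: center (-1/5, 1/2), radius 1/60; y4: center (-3/10, 11/20), radius 1/70

Only the slot chain above each y matters under C; compose those maps.
for y1, the 2-step affine chain lands on center (11/36, 1/18), radius 1/63
for y2, the 2-step affine chain lands on center (11/36, -1/18), radius 1/45
for y3, the 2-step affine chain lands on center (-1/5, 1/2), radius 1/60
for y4, the 2-step affine chain lands on center (-3/10, 11/20), radius 1/70


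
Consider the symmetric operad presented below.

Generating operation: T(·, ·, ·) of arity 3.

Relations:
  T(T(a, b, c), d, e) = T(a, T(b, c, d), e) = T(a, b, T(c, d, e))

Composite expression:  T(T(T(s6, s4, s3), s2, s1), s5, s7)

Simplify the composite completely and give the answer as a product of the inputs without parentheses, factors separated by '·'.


Associativity of T dissolves the nesting; only the s-input order survives.
T(s6, s4, s3) flattens to s6 · s4 · s3
T(T(s6, s4, s3), s2, s1) flattens to s6 · s4 · s3 · s2 · s1
T(T(T(s6, s4, s3), s2, s1), s5, s7) flattens to s6 · s4 · s3 · s2 · s1 · s5 · s7

s6 · s4 · s3 · s2 · s1 · s5 · s7


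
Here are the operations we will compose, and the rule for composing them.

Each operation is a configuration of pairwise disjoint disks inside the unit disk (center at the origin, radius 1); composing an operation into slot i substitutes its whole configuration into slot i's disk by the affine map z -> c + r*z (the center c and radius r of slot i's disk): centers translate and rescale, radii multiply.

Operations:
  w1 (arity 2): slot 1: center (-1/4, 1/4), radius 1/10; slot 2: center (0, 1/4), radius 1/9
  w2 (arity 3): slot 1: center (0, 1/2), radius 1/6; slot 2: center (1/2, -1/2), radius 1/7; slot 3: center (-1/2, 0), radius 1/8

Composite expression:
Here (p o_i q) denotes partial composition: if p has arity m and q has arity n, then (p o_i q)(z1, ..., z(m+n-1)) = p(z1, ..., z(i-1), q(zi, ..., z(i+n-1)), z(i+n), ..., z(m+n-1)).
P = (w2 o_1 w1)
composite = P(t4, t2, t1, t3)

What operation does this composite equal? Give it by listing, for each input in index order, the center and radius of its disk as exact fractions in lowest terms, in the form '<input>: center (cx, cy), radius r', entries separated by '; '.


Follow each t-input down from w2: c' goes to c + r*c', radius to r*r'.
input t4: composing its 2 substitution steps yields center (-1/24, 13/24), radius 1/60
input t2: composing its 2 substitution steps yields center (0, 13/24), radius 1/54
input t1: composing its 1 substitution step yields center (1/2, -1/2), radius 1/7
input t3: composing its 1 substitution step yields center (-1/2, 0), radius 1/8

t1: center (1/2, -1/2), radius 1/7; t2: center (0, 13/24), radius 1/54; t3: center (-1/2, 0), radius 1/8; t4: center (-1/24, 13/24), radius 1/60


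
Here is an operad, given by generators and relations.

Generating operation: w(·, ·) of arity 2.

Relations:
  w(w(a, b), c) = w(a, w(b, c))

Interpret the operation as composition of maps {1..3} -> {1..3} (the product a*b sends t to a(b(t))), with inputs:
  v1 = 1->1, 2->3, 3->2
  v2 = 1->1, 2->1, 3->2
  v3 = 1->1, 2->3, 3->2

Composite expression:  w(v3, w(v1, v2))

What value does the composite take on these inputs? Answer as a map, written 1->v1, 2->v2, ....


1->1, 2->1, 3->2

w(v1, v2) = 1->1, 2->1, 3->3
w(v3, w(v1, v2)) = 1->1, 2->1, 3->2


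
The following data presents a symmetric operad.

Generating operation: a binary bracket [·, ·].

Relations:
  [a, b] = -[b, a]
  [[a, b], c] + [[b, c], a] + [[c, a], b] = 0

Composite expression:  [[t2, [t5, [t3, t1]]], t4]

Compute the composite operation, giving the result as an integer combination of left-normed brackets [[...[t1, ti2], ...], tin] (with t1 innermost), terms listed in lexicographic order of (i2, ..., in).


In the tensor algebra, words opening t1 carry the t1-anchored form.
Composite bracket: [[t2, [t5, [t3, t1]]], t4]
Full expansion: 16 signed words from ab - ba (2^4 = 16).
Words beginning with t1 determine it all:
  the word t1t3t5t2t4 carries sign -1 and contributes -[[[[t1, t3], t5], t2], t4]

-[[[[t1, t3], t5], t2], t4]


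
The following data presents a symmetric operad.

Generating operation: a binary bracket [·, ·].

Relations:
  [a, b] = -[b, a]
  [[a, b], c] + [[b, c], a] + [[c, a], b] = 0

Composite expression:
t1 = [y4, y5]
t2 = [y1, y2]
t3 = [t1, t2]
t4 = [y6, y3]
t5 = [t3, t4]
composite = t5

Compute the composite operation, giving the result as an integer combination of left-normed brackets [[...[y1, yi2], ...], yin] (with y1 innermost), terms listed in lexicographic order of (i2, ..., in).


[[[[[y1, y2], y4], y5], y3], y6] - [[[[[y1, y2], y4], y5], y6], y3] - [[[[[y1, y2], y5], y4], y3], y6] + [[[[[y1, y2], y5], y4], y6], y3]

Left-normed coefficients sit on the y1-initial expansion words.
Composite bracket: [[[y4, y5], [y1, y2]], [y6, y3]]
Under [a, b] = ab - ba we get 32 signed associative words (2^5 = 32).
Coefficients come from the y1-initial words:
  the word y1y2y4y5y3y6 carries sign +1 and contributes +[[[[[y1, y2], y4], y5], y3], y6]
  the word y1y2y4y5y6y3 carries sign -1 and contributes -[[[[[y1, y2], y4], y5], y6], y3]
  the word y1y2y5y4y3y6 carries sign -1 and contributes -[[[[[y1, y2], y5], y4], y3], y6]
  the word y1y2y5y4y6y3 carries sign +1 and contributes +[[[[[y1, y2], y5], y4], y6], y3]


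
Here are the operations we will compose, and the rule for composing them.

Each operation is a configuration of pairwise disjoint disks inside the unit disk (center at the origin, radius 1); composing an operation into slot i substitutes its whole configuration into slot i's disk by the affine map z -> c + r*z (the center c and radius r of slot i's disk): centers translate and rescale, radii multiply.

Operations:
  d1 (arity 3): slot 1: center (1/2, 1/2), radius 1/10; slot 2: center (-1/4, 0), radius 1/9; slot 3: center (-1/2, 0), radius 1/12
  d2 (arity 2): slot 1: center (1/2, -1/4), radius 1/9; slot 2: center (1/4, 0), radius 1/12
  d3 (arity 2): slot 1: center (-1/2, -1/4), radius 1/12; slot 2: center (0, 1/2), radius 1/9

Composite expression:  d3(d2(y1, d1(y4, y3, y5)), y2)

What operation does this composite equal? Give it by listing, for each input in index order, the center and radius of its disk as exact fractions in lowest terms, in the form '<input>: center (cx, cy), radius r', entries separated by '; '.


y1: center (-11/24, -13/48), radius 1/108; y2: center (0, 1/2), radius 1/9; y3: center (-277/576, -1/4), radius 1/1296; y4: center (-137/288, -71/288), radius 1/1440; y5: center (-139/288, -1/4), radius 1/1728


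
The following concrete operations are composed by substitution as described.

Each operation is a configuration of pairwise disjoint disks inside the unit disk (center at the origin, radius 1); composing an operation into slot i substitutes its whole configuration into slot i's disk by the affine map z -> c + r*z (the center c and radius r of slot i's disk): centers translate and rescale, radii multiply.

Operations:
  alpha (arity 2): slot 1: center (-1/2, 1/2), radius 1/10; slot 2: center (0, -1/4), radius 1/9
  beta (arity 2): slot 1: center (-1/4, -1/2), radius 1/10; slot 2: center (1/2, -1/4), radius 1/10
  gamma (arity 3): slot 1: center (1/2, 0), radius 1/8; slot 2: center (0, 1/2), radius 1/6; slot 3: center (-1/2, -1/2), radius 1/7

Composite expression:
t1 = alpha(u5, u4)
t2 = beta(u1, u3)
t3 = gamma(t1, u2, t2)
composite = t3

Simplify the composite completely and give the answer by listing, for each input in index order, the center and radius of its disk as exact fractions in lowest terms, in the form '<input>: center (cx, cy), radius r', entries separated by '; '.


u1: center (-15/28, -4/7), radius 1/70; u2: center (0, 1/2), radius 1/6; u3: center (-3/7, -15/28), radius 1/70; u4: center (1/2, -1/32), radius 1/72; u5: center (7/16, 1/16), radius 1/80

Follow each u-input down from gamma: c' goes to c + r*c', radius to r*r'.
input u5: applying the 2 nested substitutions gives center (7/16, 1/16), radius 1/80
input u4: applying the 2 nested substitutions gives center (1/2, -1/32), radius 1/72
input u2: applying the 1 nested substitution gives center (0, 1/2), radius 1/6
input u1: applying the 2 nested substitutions gives center (-15/28, -4/7), radius 1/70
input u3: applying the 2 nested substitutions gives center (-3/7, -15/28), radius 1/70


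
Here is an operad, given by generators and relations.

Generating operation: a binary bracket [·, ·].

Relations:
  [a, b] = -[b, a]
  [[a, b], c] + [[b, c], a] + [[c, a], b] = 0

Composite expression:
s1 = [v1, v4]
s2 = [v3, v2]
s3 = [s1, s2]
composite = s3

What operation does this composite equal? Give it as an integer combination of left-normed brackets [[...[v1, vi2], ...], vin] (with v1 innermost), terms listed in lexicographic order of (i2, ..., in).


-[[[v1, v4], v2], v3] + [[[v1, v4], v3], v2]

In the tensor algebra, words opening v1 carry the v1-anchored form.
Composite bracket: [[v1, v4], [v3, v2]]
Full expansion: 8 signed words from ab - ba (2^3 = 8).
Keep just the words that open with v1:
  from v1v4v2v3, sign -1: term -[[[v1, v4], v2], v3]
  from v1v4v3v2, sign +1: term +[[[v1, v4], v3], v2]


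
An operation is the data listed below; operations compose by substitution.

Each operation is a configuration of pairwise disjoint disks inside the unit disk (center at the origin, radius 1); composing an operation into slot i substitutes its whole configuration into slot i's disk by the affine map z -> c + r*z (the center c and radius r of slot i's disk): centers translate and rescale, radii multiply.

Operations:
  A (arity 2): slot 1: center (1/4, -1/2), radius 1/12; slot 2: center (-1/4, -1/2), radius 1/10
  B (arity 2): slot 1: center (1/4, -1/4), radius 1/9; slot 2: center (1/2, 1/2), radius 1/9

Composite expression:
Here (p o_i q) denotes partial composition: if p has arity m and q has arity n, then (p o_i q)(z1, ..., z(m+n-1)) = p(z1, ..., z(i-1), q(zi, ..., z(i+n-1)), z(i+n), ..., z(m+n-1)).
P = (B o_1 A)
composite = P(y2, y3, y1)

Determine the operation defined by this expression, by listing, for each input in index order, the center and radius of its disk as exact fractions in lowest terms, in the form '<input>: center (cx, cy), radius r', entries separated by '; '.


y1: center (1/2, 1/2), radius 1/9; y2: center (5/18, -11/36), radius 1/108; y3: center (2/9, -11/36), radius 1/90


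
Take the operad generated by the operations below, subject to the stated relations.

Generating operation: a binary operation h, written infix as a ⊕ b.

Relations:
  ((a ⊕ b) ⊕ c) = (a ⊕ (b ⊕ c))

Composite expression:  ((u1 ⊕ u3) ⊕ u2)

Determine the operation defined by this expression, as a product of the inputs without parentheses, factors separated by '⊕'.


Key point: h is associative — brackets drop, the u-order remains.
(u1 ⊕ u3) collapses to u1 ⊕ u3
((u1 ⊕ u3) ⊕ u2) collapses to u1 ⊕ u3 ⊕ u2

u1 ⊕ u3 ⊕ u2


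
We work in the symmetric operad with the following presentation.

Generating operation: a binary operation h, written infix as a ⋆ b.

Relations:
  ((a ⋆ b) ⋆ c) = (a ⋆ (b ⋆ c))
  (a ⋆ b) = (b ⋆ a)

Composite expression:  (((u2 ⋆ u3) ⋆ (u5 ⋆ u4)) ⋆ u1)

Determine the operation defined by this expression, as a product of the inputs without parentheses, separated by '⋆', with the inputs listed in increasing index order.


u1 ⋆ u2 ⋆ u3 ⋆ u4 ⋆ u5


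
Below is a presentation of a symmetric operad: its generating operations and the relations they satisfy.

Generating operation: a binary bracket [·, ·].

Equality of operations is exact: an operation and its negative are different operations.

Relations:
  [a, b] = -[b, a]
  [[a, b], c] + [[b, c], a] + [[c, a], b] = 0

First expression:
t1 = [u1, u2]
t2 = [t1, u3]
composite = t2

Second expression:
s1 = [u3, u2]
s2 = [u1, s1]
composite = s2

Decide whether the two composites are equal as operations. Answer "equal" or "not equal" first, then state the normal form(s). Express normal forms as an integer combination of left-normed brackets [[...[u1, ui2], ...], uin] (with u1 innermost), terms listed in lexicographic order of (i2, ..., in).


not equal — first [[u1, u2], u3], second -[[u1, u2], u3] + [[u1, u3], u2]

In normal form, the first expression is [[u1, u2], u3]
In normal form, the second expression is -[[u1, u2], u3] + [[u1, u3], u2]
Different reductions; not equal.


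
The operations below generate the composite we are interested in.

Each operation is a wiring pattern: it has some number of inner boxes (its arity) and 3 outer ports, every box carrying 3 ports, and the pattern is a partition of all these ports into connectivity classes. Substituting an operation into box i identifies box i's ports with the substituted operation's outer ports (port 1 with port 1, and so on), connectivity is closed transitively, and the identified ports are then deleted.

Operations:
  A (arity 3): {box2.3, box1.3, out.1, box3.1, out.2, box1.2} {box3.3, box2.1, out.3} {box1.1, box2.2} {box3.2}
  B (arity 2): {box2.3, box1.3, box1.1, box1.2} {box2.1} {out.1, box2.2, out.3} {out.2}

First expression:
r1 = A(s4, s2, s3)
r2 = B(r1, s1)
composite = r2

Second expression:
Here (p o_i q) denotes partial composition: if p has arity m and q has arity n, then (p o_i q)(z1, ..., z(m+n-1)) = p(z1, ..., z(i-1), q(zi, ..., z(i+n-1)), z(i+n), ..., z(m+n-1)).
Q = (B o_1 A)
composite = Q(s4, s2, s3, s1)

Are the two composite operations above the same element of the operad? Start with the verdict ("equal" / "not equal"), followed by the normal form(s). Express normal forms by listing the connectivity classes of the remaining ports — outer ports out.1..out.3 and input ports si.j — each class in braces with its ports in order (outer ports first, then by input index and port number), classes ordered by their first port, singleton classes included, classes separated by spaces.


equal; the common form is {out.1, out.3, s1.2} {out.2} {s1.1} {s1.3, s2.1, s2.3, s3.1, s3.3, s4.2, s4.3} {s2.2, s4.1} {s3.2}

The first composite normalizes to {out.1, out.3, s1.2} {out.2} {s1.1} {s1.3, s2.1, s2.3, s3.1, s3.3, s4.2, s4.3} {s2.2, s4.1} {s3.2}
The second composite normalizes to {out.1, out.3, s1.2} {out.2} {s1.1} {s1.3, s2.1, s2.3, s3.1, s3.3, s4.2, s4.3} {s2.2, s4.1} {s3.2}
One common form — equal.


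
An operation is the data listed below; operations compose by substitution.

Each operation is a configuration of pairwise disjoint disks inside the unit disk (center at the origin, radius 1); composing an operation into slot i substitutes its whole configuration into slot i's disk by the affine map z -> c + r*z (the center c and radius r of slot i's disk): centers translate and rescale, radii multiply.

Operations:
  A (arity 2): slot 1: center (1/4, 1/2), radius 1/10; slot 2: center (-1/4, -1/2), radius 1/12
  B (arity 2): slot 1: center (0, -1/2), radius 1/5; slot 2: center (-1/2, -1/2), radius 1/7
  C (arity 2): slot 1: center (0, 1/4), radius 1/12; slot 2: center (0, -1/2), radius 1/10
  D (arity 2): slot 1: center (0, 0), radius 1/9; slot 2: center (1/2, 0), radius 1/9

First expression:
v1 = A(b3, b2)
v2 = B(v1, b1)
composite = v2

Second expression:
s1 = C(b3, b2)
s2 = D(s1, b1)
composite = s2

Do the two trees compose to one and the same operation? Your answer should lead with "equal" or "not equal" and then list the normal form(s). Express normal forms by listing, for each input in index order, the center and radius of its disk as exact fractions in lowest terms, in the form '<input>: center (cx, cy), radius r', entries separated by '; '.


not equal; the first gives b1: center (-1/2, -1/2), radius 1/7; b2: center (-1/20, -3/5), radius 1/60; b3: center (1/20, -2/5), radius 1/50 and the second b1: center (1/2, 0), radius 1/9; b2: center (0, -1/18), radius 1/90; b3: center (0, 1/36), radius 1/108

The first expression, normalized: b1: center (-1/2, -1/2), radius 1/7; b2: center (-1/20, -3/5), radius 1/60; b3: center (1/20, -2/5), radius 1/50
The second expression, normalized: b1: center (1/2, 0), radius 1/9; b2: center (0, -1/18), radius 1/90; b3: center (0, 1/36), radius 1/108
Different reductions; not equal.


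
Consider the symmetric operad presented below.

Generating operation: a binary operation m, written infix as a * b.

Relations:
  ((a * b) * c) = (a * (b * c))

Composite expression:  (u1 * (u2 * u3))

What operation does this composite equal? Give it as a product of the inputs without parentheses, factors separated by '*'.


u1 * u2 * u3


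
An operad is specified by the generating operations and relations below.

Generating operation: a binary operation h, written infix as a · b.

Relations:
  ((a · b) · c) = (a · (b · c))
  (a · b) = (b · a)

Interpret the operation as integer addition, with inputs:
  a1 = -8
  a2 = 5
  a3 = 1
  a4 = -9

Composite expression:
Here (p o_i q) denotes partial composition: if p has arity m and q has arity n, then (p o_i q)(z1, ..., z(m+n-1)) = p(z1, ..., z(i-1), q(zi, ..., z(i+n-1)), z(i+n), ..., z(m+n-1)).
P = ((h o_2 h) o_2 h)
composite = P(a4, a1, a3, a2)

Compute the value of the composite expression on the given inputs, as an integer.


(a1 · a3) = -7
((a1 · a3) · a2) = -2
(a4 · ((a1 · a3) · a2)) = -11

-11
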